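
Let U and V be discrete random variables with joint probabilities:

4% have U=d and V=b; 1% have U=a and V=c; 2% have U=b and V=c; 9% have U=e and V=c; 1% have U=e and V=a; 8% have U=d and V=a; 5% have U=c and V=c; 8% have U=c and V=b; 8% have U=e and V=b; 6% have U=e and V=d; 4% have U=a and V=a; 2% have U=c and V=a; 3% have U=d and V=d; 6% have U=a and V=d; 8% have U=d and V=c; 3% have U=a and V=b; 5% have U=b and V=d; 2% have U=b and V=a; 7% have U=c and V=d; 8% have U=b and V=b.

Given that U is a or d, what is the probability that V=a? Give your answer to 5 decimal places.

P(U=a) = 0.04 + 0.03 + 0.01 + 0.06 = 0.14.
P(U=d) = 0.08 + 0.04 + 0.08 + 0.03 = 0.23.
P(U ∈ {a, d}) = 0.14 + 0.23 = 0.37; P(V=a, U ∈ {a, d}) = 0.04 + 0.08 = 0.12.
P(V=a | U ∈ {a, d}) = 0.12/0.37 = 0.32432.

0.32432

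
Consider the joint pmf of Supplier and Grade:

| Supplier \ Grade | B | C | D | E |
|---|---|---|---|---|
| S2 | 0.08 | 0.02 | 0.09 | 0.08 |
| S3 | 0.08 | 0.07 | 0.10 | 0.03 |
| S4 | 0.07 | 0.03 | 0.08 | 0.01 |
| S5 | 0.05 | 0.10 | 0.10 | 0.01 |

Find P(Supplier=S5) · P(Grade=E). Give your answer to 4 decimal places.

P(Supplier=S5) = 0.05 + 0.10 + 0.10 + 0.01 = 0.26.
P(Grade=E) = 0.08 + 0.03 + 0.01 + 0.01 = 0.13.
Product: 0.26 × 0.13 = 0.0338.

0.0338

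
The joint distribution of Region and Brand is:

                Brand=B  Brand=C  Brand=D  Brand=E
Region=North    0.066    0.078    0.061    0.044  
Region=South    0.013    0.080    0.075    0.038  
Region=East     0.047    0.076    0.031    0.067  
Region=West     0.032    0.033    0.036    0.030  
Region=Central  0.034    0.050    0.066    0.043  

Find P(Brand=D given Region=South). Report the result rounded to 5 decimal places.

P(Region=South) = 0.013 + 0.080 + 0.075 + 0.038 = 0.206.
P(Brand=D | Region=South) = 0.075/0.206 = 0.36408.

0.36408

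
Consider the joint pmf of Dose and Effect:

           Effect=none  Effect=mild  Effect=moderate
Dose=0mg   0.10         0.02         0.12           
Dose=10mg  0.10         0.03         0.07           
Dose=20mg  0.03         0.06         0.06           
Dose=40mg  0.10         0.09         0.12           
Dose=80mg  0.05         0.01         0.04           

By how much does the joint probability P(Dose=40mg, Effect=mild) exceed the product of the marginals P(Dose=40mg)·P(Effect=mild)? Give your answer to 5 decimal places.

P(Dose=40mg) = 0.10 + 0.09 + 0.12 = 0.31.
P(Effect=mild) = 0.02 + 0.03 + 0.06 + 0.09 + 0.01 = 0.21.
P(Dose=40mg, Effect=mild) − P(Dose=40mg)P(Effect=mild) = 0.09 − 0.31×0.21 = 0.02490.

0.02490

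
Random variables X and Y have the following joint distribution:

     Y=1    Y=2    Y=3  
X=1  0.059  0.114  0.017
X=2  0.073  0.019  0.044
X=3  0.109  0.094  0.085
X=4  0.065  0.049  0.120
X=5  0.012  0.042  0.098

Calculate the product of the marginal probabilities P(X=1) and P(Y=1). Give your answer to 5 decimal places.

P(X=1) = 0.059 + 0.114 + 0.017 = 0.190.
P(Y=1) = 0.059 + 0.073 + 0.109 + 0.065 + 0.012 = 0.318.
Product: 0.190 × 0.318 = 0.06042.

0.06042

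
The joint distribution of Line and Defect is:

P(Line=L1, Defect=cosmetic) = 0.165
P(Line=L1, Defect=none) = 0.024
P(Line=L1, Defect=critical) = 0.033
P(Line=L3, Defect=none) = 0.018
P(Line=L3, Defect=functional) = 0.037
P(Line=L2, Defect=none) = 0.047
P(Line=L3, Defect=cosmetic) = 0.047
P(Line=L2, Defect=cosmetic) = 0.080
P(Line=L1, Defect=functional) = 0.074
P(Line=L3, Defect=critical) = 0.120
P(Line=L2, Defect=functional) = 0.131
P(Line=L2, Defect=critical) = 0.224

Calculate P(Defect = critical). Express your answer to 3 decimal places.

0.377

P(Defect=critical) = 0.033 + 0.224 + 0.120 = 0.377.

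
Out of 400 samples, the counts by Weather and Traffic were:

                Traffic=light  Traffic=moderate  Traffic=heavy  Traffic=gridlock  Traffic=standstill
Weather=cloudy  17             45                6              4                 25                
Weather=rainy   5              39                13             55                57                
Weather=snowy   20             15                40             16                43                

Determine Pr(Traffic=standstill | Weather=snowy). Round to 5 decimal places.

0.32090

Total with Weather=snowy: 20 + 15 + 40 + 16 + 43 = 134.
P(Traffic=standstill | Weather=snowy) = 43/134 = 0.32090.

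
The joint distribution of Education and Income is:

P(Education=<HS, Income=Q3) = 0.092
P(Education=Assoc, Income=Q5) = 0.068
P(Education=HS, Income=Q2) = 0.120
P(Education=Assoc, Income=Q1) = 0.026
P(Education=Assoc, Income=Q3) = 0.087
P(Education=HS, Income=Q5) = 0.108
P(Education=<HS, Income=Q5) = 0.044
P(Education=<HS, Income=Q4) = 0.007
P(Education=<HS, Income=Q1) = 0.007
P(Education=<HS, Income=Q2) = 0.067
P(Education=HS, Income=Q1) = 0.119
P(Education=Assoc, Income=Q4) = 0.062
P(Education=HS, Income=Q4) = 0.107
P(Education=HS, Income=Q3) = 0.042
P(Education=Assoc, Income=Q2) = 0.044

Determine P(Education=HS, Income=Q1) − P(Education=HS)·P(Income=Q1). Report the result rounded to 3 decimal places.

0.044

P(Education=HS) = 0.119 + 0.120 + 0.042 + 0.107 + 0.108 = 0.496.
P(Income=Q1) = 0.007 + 0.119 + 0.026 = 0.152.
P(Education=HS, Income=Q1) − P(Education=HS)P(Income=Q1) = 0.119 − 0.496×0.152 = 0.044.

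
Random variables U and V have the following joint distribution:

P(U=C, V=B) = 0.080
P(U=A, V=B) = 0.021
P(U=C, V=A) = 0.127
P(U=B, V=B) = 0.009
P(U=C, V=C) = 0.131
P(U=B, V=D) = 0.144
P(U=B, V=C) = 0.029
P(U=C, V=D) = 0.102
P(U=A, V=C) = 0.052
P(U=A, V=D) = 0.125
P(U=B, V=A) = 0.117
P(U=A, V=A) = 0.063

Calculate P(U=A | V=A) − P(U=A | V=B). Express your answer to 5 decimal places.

P(V=A) = 0.063 + 0.117 + 0.127 = 0.307; P(U=A | V=A) = 0.063/0.307 = 0.205212.
P(V=B) = 0.021 + 0.009 + 0.080 = 0.110; P(U=A | V=B) = 0.021/0.110 = 0.190909.
Difference = 0.01430.

0.01430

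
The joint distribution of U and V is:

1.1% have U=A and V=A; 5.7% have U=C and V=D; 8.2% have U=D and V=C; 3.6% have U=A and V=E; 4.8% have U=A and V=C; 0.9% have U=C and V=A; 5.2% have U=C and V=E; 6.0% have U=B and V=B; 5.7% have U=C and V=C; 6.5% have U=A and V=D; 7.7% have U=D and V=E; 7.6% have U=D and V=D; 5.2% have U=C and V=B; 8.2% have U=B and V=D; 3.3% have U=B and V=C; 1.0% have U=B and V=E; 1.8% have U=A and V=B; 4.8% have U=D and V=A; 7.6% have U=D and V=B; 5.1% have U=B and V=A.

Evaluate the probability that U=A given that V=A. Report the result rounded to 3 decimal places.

P(V=A) = 0.011 + 0.051 + 0.009 + 0.048 = 0.119.
P(U=A | V=A) = 0.011/0.119 = 0.092.

0.092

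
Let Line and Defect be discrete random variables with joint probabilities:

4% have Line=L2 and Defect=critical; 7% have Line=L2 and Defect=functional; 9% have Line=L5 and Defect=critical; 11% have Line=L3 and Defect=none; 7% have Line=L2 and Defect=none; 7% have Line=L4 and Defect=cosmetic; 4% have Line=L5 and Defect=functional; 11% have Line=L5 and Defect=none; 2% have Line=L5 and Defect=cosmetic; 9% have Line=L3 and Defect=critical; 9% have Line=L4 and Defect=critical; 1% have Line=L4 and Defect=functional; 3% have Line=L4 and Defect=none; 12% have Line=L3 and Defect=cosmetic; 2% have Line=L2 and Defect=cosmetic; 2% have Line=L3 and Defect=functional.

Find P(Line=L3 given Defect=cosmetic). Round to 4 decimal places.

P(Defect=cosmetic) = 0.02 + 0.12 + 0.07 + 0.02 = 0.23.
P(Line=L3 | Defect=cosmetic) = 0.12/0.23 = 0.5217.

0.5217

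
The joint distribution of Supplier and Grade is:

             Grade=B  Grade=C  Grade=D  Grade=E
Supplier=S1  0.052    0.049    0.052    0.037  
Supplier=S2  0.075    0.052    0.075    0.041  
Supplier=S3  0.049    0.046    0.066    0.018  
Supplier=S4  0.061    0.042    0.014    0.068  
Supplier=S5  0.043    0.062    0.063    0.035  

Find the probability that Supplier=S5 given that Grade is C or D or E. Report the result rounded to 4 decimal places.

0.2222

P(Grade=C) = 0.049 + 0.052 + 0.046 + 0.042 + 0.062 = 0.251.
P(Grade=D) = 0.052 + 0.075 + 0.066 + 0.014 + 0.063 = 0.270.
P(Grade=E) = 0.037 + 0.041 + 0.018 + 0.068 + 0.035 = 0.199.
P(Grade ∈ {C, D, E}) = 0.251 + 0.270 + 0.199 = 0.720; P(Supplier=S5, Grade ∈ {C, D, E}) = 0.062 + 0.063 + 0.035 = 0.160.
P(Supplier=S5 | Grade ∈ {C, D, E}) = 0.160/0.720 = 0.2222.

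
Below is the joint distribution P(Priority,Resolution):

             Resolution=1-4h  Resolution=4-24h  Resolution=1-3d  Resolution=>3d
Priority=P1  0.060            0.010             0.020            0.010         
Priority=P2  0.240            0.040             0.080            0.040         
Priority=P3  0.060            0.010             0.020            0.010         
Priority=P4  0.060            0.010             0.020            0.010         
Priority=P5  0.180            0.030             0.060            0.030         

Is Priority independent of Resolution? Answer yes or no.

yes

Every cell satisfies P(Priority,Resolution) = P(Priority)·P(Resolution). For instance P(Priority=P5) = 0.300, P(Resolution=>3d) = 0.100, and 0.300×0.100 = 0.030 matches the joint entry. So Priority and Resolution are independent.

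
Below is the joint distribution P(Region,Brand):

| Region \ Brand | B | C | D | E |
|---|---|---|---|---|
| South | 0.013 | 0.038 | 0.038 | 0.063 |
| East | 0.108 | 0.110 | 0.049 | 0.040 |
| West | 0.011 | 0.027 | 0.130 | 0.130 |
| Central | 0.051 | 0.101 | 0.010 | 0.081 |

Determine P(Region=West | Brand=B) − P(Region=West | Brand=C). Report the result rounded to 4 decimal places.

-0.0377

P(Brand=B) = 0.013 + 0.108 + 0.011 + 0.051 = 0.183; P(Region=West | Brand=B) = 0.011/0.183 = 0.06011.
P(Brand=C) = 0.038 + 0.110 + 0.027 + 0.101 = 0.276; P(Region=West | Brand=C) = 0.027/0.276 = 0.09783.
Difference = -0.0377.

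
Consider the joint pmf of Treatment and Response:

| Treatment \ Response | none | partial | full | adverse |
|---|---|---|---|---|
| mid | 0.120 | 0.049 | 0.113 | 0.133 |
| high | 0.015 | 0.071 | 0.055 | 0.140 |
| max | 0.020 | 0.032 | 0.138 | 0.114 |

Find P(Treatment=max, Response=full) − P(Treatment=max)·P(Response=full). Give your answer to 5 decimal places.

P(Treatment=max) = 0.020 + 0.032 + 0.138 + 0.114 = 0.304.
P(Response=full) = 0.113 + 0.055 + 0.138 = 0.306.
P(Treatment=max, Response=full) − P(Treatment=max)P(Response=full) = 0.138 − 0.304×0.306 = 0.04498.

0.04498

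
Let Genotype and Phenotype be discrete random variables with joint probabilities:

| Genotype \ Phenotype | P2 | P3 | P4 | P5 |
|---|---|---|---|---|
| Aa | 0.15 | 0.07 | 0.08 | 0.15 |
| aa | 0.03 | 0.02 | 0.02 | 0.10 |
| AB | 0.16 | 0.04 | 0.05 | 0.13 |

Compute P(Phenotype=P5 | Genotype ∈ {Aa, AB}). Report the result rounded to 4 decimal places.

0.3373

P(Genotype=Aa) = 0.15 + 0.07 + 0.08 + 0.15 = 0.45.
P(Genotype=AB) = 0.16 + 0.04 + 0.05 + 0.13 = 0.38.
P(Genotype ∈ {Aa, AB}) = 0.45 + 0.38 = 0.83; P(Phenotype=P5, Genotype ∈ {Aa, AB}) = 0.15 + 0.13 = 0.28.
P(Phenotype=P5 | Genotype ∈ {Aa, AB}) = 0.28/0.83 = 0.3373.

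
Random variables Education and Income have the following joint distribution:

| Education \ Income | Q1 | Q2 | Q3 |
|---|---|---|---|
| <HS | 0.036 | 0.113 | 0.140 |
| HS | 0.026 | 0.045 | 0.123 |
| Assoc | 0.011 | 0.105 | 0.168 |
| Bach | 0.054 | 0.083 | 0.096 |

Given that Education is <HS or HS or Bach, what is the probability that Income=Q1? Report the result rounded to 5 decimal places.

P(Education=<HS) = 0.036 + 0.113 + 0.140 = 0.289.
P(Education=HS) = 0.026 + 0.045 + 0.123 = 0.194.
P(Education=Bach) = 0.054 + 0.083 + 0.096 = 0.233.
P(Education ∈ {<HS, HS, Bach}) = 0.289 + 0.194 + 0.233 = 0.716; P(Income=Q1, Education ∈ {<HS, HS, Bach}) = 0.036 + 0.026 + 0.054 = 0.116.
P(Income=Q1 | Education ∈ {<HS, HS, Bach}) = 0.116/0.716 = 0.16201.

0.16201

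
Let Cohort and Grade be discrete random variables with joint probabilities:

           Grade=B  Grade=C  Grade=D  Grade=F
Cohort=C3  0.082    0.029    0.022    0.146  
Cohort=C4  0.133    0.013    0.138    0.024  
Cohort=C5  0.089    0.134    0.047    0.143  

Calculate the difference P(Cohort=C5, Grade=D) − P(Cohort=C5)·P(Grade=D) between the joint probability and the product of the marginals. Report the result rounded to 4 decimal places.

P(Cohort=C5) = 0.089 + 0.134 + 0.047 + 0.143 = 0.413.
P(Grade=D) = 0.022 + 0.138 + 0.047 = 0.207.
P(Cohort=C5, Grade=D) − P(Cohort=C5)P(Grade=D) = 0.047 − 0.413×0.207 = -0.0385.

-0.0385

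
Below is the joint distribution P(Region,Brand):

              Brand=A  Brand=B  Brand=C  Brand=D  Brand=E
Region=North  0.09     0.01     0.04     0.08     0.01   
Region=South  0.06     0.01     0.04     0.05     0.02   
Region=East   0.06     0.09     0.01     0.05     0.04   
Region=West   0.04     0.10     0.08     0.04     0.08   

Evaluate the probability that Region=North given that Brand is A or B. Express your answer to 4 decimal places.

P(Brand=A) = 0.09 + 0.06 + 0.06 + 0.04 = 0.25.
P(Brand=B) = 0.01 + 0.01 + 0.09 + 0.10 = 0.21.
P(Brand ∈ {A, B}) = 0.25 + 0.21 = 0.46; P(Region=North, Brand ∈ {A, B}) = 0.09 + 0.01 = 0.10.
P(Region=North | Brand ∈ {A, B}) = 0.10/0.46 = 0.2174.

0.2174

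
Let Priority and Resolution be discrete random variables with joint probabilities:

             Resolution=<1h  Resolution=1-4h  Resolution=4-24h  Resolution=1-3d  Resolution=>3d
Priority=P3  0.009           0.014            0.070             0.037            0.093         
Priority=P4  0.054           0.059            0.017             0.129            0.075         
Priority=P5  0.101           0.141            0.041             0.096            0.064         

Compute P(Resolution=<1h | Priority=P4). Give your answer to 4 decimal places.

0.1617

P(Priority=P4) = 0.054 + 0.059 + 0.017 + 0.129 + 0.075 = 0.334.
P(Resolution=<1h | Priority=P4) = 0.054/0.334 = 0.1617.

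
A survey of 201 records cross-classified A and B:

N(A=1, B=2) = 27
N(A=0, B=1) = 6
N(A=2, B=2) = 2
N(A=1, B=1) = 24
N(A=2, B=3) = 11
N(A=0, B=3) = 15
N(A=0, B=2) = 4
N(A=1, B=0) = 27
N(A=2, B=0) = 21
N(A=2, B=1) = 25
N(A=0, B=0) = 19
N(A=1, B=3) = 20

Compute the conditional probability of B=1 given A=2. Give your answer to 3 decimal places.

Total with A=2: 21 + 25 + 2 + 11 = 59.
P(B=1 | A=2) = 25/59 = 0.424.

0.424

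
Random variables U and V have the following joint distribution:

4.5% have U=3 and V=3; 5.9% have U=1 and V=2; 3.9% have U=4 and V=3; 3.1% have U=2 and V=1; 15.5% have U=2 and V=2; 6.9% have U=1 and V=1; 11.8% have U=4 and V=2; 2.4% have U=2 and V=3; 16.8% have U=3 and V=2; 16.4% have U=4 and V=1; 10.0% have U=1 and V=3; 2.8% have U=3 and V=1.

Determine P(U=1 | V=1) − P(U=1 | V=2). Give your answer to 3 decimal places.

0.118

P(V=1) = 0.069 + 0.031 + 0.028 + 0.164 = 0.292; P(U=1 | V=1) = 0.069/0.292 = 0.2363.
P(V=2) = 0.059 + 0.155 + 0.168 + 0.118 = 0.500; P(U=1 | V=2) = 0.059/0.500 = 0.1180.
Difference = 0.118.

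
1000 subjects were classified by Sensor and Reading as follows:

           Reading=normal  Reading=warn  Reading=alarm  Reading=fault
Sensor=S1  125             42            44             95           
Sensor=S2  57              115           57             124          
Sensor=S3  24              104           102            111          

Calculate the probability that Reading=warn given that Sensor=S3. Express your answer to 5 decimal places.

0.30499

Total with Sensor=S3: 24 + 104 + 102 + 111 = 341.
P(Reading=warn | Sensor=S3) = 104/341 = 0.30499.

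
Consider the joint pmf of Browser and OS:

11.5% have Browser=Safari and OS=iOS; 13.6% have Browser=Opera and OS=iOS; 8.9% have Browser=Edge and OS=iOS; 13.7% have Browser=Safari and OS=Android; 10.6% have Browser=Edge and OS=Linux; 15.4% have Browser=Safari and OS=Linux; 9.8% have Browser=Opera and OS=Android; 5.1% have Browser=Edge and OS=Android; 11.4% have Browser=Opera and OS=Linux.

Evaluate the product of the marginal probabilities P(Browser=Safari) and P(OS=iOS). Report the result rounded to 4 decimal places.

0.1380

P(Browser=Safari) = 0.154 + 0.115 + 0.137 = 0.406.
P(OS=iOS) = 0.115 + 0.089 + 0.136 = 0.340.
Product: 0.406 × 0.340 = 0.1380.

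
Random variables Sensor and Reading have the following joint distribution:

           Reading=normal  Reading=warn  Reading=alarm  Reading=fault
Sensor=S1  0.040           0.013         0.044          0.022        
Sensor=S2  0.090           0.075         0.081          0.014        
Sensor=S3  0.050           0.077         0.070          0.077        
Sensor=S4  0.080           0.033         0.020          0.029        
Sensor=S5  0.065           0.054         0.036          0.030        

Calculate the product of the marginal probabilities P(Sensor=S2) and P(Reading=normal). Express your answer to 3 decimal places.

0.085

P(Sensor=S2) = 0.090 + 0.075 + 0.081 + 0.014 = 0.260.
P(Reading=normal) = 0.040 + 0.090 + 0.050 + 0.080 + 0.065 = 0.325.
Product: 0.260 × 0.325 = 0.085.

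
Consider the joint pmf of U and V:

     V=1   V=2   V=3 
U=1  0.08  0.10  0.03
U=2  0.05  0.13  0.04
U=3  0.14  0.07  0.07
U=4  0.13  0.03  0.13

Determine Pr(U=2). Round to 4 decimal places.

0.2200

P(U=2) = 0.05 + 0.13 + 0.04 = 0.22.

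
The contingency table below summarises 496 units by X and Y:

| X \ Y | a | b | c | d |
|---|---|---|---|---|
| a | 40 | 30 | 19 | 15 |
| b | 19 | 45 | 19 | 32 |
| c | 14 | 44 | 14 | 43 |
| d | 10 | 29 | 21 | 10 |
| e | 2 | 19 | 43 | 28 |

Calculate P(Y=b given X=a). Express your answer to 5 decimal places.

Total with X=a: 40 + 30 + 19 + 15 = 104.
P(Y=b | X=a) = 30/104 = 0.28846.

0.28846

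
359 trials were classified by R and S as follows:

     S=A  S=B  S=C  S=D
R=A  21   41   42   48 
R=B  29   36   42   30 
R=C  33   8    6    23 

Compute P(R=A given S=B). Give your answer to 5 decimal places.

Total with S=B: 41 + 36 + 8 = 85.
P(R=A | S=B) = 41/85 = 0.48235.

0.48235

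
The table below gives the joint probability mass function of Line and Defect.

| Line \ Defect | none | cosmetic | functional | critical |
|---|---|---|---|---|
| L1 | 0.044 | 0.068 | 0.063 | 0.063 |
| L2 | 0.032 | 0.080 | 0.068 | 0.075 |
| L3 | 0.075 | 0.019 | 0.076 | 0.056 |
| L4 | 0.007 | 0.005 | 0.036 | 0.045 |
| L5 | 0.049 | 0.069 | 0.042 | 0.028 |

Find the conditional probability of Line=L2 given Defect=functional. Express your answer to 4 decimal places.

0.2386

P(Defect=functional) = 0.063 + 0.068 + 0.076 + 0.036 + 0.042 = 0.285.
P(Line=L2 | Defect=functional) = 0.068/0.285 = 0.2386.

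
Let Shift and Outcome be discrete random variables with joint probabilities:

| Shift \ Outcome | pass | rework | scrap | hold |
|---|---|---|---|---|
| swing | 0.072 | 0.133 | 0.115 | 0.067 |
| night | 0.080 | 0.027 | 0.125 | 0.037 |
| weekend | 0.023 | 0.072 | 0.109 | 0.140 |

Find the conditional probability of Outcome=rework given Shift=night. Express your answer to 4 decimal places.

P(Shift=night) = 0.080 + 0.027 + 0.125 + 0.037 = 0.269.
P(Outcome=rework | Shift=night) = 0.027/0.269 = 0.1004.

0.1004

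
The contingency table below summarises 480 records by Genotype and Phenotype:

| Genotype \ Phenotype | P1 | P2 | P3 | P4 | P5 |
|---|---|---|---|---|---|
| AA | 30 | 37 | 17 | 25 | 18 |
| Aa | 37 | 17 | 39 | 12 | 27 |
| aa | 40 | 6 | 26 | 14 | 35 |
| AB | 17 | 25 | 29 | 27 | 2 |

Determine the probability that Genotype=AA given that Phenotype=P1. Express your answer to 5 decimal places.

0.24194

Total with Phenotype=P1: 30 + 37 + 40 + 17 = 124.
P(Genotype=AA | Phenotype=P1) = 30/124 = 0.24194.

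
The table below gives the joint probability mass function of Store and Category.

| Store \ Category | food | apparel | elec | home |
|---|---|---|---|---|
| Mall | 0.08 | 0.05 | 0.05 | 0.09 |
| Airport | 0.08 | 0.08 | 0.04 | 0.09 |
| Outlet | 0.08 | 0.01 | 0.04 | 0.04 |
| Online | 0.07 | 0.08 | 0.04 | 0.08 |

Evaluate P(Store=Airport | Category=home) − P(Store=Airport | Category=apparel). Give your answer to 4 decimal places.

-0.0636

P(Category=home) = 0.09 + 0.09 + 0.04 + 0.08 = 0.30; P(Store=Airport | Category=home) = 0.09/0.30 = 0.30000.
P(Category=apparel) = 0.05 + 0.08 + 0.01 + 0.08 = 0.22; P(Store=Airport | Category=apparel) = 0.08/0.22 = 0.36364.
Difference = -0.0636.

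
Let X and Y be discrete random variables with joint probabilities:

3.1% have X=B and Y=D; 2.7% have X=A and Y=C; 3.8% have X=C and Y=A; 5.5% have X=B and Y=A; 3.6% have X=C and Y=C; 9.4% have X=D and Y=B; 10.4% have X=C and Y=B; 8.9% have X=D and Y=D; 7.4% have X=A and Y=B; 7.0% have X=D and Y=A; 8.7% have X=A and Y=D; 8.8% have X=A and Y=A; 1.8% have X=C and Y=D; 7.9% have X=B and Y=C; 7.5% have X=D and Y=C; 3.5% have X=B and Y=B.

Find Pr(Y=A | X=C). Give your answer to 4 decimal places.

0.1939

P(X=C) = 0.038 + 0.104 + 0.036 + 0.018 = 0.196.
P(Y=A | X=C) = 0.038/0.196 = 0.1939.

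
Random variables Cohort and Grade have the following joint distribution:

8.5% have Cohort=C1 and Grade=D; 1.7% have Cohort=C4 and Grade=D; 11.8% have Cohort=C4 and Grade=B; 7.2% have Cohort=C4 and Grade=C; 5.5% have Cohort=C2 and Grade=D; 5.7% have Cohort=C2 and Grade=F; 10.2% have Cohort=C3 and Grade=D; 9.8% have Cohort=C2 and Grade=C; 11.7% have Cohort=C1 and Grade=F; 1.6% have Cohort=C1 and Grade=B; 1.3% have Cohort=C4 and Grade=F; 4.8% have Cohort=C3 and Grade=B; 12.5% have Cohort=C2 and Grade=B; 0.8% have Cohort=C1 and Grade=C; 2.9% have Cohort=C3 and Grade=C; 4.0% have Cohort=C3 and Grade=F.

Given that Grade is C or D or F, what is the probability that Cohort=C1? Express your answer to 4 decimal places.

P(Grade=C) = 0.008 + 0.098 + 0.029 + 0.072 = 0.207.
P(Grade=D) = 0.085 + 0.055 + 0.102 + 0.017 = 0.259.
P(Grade=F) = 0.117 + 0.057 + 0.040 + 0.013 = 0.227.
P(Grade ∈ {C, D, F}) = 0.207 + 0.259 + 0.227 = 0.693; P(Cohort=C1, Grade ∈ {C, D, F}) = 0.008 + 0.085 + 0.117 = 0.210.
P(Cohort=C1 | Grade ∈ {C, D, F}) = 0.210/0.693 = 0.3030.

0.3030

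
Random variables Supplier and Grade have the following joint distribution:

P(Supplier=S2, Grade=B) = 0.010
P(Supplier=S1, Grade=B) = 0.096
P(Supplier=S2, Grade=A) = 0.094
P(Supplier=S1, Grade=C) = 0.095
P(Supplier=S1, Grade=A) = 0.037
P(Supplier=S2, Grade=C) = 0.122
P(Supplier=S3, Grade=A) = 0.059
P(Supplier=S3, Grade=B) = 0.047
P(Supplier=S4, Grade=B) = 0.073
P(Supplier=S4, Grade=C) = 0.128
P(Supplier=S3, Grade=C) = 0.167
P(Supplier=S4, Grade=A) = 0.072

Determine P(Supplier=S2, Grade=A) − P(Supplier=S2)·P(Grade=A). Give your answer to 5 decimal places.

P(Supplier=S2) = 0.094 + 0.010 + 0.122 = 0.226.
P(Grade=A) = 0.037 + 0.094 + 0.059 + 0.072 = 0.262.
P(Supplier=S2, Grade=A) − P(Supplier=S2)P(Grade=A) = 0.094 − 0.226×0.262 = 0.03479.

0.03479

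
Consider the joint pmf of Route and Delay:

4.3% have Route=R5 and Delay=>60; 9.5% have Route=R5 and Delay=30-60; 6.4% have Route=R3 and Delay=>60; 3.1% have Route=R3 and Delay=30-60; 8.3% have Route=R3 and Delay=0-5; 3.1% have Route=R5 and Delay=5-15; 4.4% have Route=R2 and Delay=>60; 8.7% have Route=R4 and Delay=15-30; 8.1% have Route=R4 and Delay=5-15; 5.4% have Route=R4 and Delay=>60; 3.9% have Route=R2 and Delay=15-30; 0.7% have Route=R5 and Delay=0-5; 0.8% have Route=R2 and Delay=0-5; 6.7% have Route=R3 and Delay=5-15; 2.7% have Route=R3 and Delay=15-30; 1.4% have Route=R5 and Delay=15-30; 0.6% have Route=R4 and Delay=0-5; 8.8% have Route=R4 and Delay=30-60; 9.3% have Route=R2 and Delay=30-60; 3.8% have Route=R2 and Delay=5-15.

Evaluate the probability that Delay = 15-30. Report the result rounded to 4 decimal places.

0.1670

P(Delay=15-30) = 0.039 + 0.027 + 0.087 + 0.014 = 0.167.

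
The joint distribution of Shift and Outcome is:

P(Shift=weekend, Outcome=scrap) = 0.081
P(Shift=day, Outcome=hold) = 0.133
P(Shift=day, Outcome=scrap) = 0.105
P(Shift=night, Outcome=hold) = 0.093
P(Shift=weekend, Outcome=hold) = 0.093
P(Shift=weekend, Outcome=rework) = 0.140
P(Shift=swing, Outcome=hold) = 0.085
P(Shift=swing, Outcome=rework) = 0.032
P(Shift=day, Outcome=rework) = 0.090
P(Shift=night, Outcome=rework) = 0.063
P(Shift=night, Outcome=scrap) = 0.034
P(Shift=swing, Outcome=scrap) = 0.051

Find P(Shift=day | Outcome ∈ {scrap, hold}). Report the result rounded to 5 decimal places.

0.35259

P(Outcome=scrap) = 0.105 + 0.051 + 0.034 + 0.081 = 0.271.
P(Outcome=hold) = 0.133 + 0.085 + 0.093 + 0.093 = 0.404.
P(Outcome ∈ {scrap, hold}) = 0.271 + 0.404 = 0.675; P(Shift=day, Outcome ∈ {scrap, hold}) = 0.105 + 0.133 = 0.238.
P(Shift=day | Outcome ∈ {scrap, hold}) = 0.238/0.675 = 0.35259.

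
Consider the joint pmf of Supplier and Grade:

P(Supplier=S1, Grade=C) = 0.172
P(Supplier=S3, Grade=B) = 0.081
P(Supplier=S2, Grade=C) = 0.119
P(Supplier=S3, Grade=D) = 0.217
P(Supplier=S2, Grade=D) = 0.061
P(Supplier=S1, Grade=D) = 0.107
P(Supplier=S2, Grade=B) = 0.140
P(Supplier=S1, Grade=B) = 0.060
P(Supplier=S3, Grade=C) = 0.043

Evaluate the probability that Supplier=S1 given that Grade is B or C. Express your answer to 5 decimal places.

0.37724

P(Grade=B) = 0.060 + 0.140 + 0.081 = 0.281.
P(Grade=C) = 0.172 + 0.119 + 0.043 = 0.334.
P(Grade ∈ {B, C}) = 0.281 + 0.334 = 0.615; P(Supplier=S1, Grade ∈ {B, C}) = 0.060 + 0.172 = 0.232.
P(Supplier=S1 | Grade ∈ {B, C}) = 0.232/0.615 = 0.37724.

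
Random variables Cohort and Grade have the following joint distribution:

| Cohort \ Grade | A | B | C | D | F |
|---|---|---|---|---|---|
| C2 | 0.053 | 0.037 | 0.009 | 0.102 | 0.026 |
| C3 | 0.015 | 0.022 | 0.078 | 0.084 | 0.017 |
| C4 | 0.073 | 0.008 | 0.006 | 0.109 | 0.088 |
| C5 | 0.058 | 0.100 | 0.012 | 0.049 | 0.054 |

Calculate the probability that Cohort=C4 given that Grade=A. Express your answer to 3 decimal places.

0.367

P(Grade=A) = 0.053 + 0.015 + 0.073 + 0.058 = 0.199.
P(Cohort=C4 | Grade=A) = 0.073/0.199 = 0.367.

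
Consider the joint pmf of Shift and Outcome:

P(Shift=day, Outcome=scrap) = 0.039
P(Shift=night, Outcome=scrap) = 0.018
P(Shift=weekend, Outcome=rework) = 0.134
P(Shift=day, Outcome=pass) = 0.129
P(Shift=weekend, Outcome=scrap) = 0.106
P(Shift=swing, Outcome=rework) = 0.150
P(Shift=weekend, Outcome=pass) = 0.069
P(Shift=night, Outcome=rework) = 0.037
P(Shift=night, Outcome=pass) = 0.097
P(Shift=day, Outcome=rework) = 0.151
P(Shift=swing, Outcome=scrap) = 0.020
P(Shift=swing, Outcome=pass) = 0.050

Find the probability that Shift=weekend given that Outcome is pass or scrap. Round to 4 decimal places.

P(Outcome=pass) = 0.129 + 0.050 + 0.097 + 0.069 = 0.345.
P(Outcome=scrap) = 0.039 + 0.020 + 0.018 + 0.106 = 0.183.
P(Outcome ∈ {pass, scrap}) = 0.345 + 0.183 = 0.528; P(Shift=weekend, Outcome ∈ {pass, scrap}) = 0.069 + 0.106 = 0.175.
P(Shift=weekend | Outcome ∈ {pass, scrap}) = 0.175/0.528 = 0.3314.

0.3314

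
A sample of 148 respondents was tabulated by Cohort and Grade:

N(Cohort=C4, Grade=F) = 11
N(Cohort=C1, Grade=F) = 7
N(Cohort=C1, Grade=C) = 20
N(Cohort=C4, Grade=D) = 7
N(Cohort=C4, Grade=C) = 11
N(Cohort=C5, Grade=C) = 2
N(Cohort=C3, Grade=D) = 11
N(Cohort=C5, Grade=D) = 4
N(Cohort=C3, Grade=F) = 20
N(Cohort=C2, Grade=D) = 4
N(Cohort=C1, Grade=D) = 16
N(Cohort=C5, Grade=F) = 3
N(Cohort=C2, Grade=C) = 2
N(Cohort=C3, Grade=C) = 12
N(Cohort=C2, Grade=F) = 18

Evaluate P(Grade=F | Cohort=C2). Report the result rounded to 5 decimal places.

Total with Cohort=C2: 2 + 4 + 18 = 24.
P(Grade=F | Cohort=C2) = 18/24 = 0.75000.

0.75000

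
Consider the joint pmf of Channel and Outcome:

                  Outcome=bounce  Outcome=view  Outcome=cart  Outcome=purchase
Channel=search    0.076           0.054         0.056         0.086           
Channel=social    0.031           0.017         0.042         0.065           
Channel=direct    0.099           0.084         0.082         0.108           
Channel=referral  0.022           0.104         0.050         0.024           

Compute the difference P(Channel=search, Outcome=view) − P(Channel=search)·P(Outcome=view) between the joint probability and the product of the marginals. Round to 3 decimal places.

P(Channel=search) = 0.076 + 0.054 + 0.056 + 0.086 = 0.272.
P(Outcome=view) = 0.054 + 0.017 + 0.084 + 0.104 = 0.259.
P(Channel=search, Outcome=view) − P(Channel=search)P(Outcome=view) = 0.054 − 0.272×0.259 = -0.016.

-0.016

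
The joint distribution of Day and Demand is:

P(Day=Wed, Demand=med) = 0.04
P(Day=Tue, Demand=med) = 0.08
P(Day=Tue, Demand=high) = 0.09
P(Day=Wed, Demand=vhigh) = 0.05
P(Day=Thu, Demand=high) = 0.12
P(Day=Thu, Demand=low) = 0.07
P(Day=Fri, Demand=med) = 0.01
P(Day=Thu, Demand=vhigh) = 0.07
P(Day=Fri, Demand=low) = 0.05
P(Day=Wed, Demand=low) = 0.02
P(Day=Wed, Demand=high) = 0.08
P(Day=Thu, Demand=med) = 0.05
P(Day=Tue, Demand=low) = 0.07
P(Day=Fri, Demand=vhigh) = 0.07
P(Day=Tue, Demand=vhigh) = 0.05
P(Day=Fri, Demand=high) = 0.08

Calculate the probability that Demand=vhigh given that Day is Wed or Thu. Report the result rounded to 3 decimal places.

P(Day=Wed) = 0.02 + 0.04 + 0.08 + 0.05 = 0.19.
P(Day=Thu) = 0.07 + 0.05 + 0.12 + 0.07 = 0.31.
P(Day ∈ {Wed, Thu}) = 0.19 + 0.31 = 0.50; P(Demand=vhigh, Day ∈ {Wed, Thu}) = 0.05 + 0.07 = 0.12.
P(Demand=vhigh | Day ∈ {Wed, Thu}) = 0.12/0.50 = 0.240.

0.240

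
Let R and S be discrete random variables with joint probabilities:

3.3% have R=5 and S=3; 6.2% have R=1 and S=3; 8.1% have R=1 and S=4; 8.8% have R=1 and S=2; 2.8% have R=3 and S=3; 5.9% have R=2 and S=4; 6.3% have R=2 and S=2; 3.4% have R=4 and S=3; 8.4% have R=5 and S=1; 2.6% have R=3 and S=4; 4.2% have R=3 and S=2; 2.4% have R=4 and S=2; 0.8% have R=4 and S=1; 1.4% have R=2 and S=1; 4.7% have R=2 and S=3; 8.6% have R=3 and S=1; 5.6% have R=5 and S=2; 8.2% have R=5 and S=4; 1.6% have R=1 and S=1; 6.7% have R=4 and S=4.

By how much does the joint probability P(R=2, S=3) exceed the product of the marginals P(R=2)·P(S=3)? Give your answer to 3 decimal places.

P(R=2) = 0.014 + 0.063 + 0.047 + 0.059 = 0.183.
P(S=3) = 0.062 + 0.047 + 0.028 + 0.034 + 0.033 = 0.204.
P(R=2, S=3) − P(R=2)P(S=3) = 0.047 − 0.183×0.204 = 0.010.

0.010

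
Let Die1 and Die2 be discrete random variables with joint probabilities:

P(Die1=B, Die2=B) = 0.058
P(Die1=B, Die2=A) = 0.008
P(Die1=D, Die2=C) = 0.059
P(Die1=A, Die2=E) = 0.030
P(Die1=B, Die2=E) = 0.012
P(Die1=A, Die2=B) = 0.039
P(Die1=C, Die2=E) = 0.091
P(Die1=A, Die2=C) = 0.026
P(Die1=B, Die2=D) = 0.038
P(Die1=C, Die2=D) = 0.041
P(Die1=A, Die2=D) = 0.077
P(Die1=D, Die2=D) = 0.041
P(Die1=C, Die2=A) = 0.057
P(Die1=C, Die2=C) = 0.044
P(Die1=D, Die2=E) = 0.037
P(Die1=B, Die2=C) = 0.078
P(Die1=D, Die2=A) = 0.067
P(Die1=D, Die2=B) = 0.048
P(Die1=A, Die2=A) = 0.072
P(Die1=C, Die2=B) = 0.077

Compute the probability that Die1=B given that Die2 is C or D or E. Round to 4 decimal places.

P(Die2=C) = 0.026 + 0.078 + 0.044 + 0.059 = 0.207.
P(Die2=D) = 0.077 + 0.038 + 0.041 + 0.041 = 0.197.
P(Die2=E) = 0.030 + 0.012 + 0.091 + 0.037 = 0.170.
P(Die2 ∈ {C, D, E}) = 0.207 + 0.197 + 0.170 = 0.574; P(Die1=B, Die2 ∈ {C, D, E}) = 0.078 + 0.038 + 0.012 = 0.128.
P(Die1=B | Die2 ∈ {C, D, E}) = 0.128/0.574 = 0.2230.

0.2230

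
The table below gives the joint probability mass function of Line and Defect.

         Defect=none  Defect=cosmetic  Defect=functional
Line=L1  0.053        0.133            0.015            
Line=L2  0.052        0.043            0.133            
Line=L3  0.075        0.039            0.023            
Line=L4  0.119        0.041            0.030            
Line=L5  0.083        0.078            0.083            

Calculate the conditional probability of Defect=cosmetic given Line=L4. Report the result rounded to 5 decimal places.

P(Line=L4) = 0.119 + 0.041 + 0.030 = 0.190.
P(Defect=cosmetic | Line=L4) = 0.041/0.190 = 0.21579.

0.21579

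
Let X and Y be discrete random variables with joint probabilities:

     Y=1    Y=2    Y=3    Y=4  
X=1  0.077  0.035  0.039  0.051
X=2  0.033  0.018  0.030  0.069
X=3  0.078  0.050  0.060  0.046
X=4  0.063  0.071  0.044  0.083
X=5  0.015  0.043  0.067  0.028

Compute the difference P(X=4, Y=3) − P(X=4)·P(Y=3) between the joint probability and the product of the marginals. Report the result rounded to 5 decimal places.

P(X=4) = 0.063 + 0.071 + 0.044 + 0.083 = 0.261.
P(Y=3) = 0.039 + 0.030 + 0.060 + 0.044 + 0.067 = 0.240.
P(X=4, Y=3) − P(X=4)P(Y=3) = 0.044 − 0.261×0.240 = -0.01864.

-0.01864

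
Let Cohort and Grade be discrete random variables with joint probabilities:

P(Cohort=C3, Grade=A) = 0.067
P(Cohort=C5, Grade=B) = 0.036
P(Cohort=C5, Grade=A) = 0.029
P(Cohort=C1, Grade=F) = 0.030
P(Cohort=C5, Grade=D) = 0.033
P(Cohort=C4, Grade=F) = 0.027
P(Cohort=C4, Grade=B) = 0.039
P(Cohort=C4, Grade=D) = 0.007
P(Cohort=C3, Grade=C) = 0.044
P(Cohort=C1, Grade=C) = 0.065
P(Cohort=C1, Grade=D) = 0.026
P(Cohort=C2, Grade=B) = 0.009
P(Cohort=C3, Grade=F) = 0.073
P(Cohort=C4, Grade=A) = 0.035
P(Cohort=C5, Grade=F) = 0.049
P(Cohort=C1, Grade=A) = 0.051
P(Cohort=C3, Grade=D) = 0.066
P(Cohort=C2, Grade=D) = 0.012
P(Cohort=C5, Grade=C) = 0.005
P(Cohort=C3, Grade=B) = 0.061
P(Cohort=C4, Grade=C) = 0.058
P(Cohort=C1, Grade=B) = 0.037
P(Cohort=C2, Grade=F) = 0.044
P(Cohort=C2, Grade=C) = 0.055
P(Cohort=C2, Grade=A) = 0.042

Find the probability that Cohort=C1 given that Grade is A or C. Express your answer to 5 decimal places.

P(Grade=A) = 0.051 + 0.042 + 0.067 + 0.035 + 0.029 = 0.224.
P(Grade=C) = 0.065 + 0.055 + 0.044 + 0.058 + 0.005 = 0.227.
P(Grade ∈ {A, C}) = 0.224 + 0.227 = 0.451; P(Cohort=C1, Grade ∈ {A, C}) = 0.051 + 0.065 = 0.116.
P(Cohort=C1 | Grade ∈ {A, C}) = 0.116/0.451 = 0.25721.

0.25721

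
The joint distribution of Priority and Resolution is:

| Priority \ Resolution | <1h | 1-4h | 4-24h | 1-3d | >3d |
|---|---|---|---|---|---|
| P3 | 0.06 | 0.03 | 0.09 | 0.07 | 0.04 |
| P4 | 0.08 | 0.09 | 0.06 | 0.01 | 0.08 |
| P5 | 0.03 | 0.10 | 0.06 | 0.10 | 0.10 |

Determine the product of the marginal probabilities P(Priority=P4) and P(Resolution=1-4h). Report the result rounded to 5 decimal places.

0.07040

P(Priority=P4) = 0.08 + 0.09 + 0.06 + 0.01 + 0.08 = 0.32.
P(Resolution=1-4h) = 0.03 + 0.09 + 0.10 = 0.22.
Product: 0.32 × 0.22 = 0.07040.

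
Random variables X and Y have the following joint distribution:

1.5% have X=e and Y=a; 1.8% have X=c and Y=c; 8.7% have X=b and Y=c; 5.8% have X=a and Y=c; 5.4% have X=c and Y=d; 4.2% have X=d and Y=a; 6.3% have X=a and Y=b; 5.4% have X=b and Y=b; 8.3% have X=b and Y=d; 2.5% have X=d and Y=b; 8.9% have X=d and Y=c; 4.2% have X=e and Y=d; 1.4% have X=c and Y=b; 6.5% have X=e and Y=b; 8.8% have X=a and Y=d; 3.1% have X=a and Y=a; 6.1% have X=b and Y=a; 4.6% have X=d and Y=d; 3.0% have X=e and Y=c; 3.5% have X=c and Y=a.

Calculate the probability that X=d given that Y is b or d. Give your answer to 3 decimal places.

0.133

P(Y=b) = 0.063 + 0.054 + 0.014 + 0.025 + 0.065 = 0.221.
P(Y=d) = 0.088 + 0.083 + 0.054 + 0.046 + 0.042 = 0.313.
P(Y ∈ {b, d}) = 0.221 + 0.313 = 0.534; P(X=d, Y ∈ {b, d}) = 0.025 + 0.046 = 0.071.
P(X=d | Y ∈ {b, d}) = 0.071/0.534 = 0.133.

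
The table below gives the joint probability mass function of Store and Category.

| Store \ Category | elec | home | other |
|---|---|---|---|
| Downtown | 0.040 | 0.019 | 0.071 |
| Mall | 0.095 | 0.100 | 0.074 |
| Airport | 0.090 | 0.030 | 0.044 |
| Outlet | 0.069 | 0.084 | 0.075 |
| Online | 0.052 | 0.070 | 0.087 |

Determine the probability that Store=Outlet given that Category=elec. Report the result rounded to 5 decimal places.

0.19942

P(Category=elec) = 0.040 + 0.095 + 0.090 + 0.069 + 0.052 = 0.346.
P(Store=Outlet | Category=elec) = 0.069/0.346 = 0.19942.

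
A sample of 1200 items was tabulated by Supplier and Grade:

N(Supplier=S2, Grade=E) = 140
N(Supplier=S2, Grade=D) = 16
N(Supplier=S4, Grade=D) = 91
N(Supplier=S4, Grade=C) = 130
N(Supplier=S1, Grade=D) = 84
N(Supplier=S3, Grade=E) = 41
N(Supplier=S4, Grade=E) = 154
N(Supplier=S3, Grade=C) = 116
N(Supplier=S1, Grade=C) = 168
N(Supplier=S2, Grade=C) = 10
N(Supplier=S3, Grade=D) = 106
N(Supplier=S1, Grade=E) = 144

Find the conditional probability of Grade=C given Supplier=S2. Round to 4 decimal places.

0.0602

Total with Supplier=S2: 10 + 16 + 140 = 166.
P(Grade=C | Supplier=S2) = 10/166 = 0.0602.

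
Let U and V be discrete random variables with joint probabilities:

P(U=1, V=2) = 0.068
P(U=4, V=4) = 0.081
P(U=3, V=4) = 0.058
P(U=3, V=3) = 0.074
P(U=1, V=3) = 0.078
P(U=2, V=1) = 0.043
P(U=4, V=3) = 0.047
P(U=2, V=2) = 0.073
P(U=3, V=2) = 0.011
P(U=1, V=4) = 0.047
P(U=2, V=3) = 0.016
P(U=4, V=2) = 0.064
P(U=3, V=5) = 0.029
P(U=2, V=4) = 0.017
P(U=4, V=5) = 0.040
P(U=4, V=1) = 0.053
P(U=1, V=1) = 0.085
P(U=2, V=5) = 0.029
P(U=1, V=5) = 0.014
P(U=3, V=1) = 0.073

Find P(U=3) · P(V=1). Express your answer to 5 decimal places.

0.06223

P(U=3) = 0.073 + 0.011 + 0.074 + 0.058 + 0.029 = 0.245.
P(V=1) = 0.085 + 0.043 + 0.073 + 0.053 = 0.254.
Product: 0.245 × 0.254 = 0.06223.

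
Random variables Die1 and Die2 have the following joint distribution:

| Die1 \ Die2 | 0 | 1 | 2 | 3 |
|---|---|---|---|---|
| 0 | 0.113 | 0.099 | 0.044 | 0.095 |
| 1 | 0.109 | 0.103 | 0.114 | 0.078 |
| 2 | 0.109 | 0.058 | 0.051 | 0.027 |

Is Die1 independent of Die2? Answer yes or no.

P(Die1=1) = 0.404 and P(Die2=2) = 0.209, so their product is 0.08444, but P(Die1=1, Die2=2) = 0.114. Since these differ, Die1 and Die2 are not independent.

no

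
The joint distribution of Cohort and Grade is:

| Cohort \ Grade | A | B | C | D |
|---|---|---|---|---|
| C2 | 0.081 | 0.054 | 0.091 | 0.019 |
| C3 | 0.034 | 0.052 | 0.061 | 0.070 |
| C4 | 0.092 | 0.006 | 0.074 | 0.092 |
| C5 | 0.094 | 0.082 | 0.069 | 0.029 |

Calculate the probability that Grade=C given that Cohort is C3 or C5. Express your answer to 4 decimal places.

P(Cohort=C3) = 0.034 + 0.052 + 0.061 + 0.070 = 0.217.
P(Cohort=C5) = 0.094 + 0.082 + 0.069 + 0.029 = 0.274.
P(Cohort ∈ {C3, C5}) = 0.217 + 0.274 = 0.491; P(Grade=C, Cohort ∈ {C3, C5}) = 0.061 + 0.069 = 0.130.
P(Grade=C | Cohort ∈ {C3, C5}) = 0.130/0.491 = 0.2648.

0.2648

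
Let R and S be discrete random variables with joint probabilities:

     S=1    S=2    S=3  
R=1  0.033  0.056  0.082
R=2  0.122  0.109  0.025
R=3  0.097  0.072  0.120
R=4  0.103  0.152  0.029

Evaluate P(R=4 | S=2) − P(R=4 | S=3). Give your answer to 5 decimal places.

P(S=2) = 0.056 + 0.109 + 0.072 + 0.152 = 0.389; P(R=4 | S=2) = 0.152/0.389 = 0.390746.
P(S=3) = 0.082 + 0.025 + 0.120 + 0.029 = 0.256; P(R=4 | S=3) = 0.029/0.256 = 0.113281.
Difference = 0.27746.

0.27746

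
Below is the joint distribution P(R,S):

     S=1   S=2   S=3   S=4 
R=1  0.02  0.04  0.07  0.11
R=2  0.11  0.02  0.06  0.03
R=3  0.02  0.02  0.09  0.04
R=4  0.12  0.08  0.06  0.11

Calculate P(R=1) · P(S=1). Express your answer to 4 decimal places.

P(R=1) = 0.02 + 0.04 + 0.07 + 0.11 = 0.24.
P(S=1) = 0.02 + 0.11 + 0.02 + 0.12 = 0.27.
Product: 0.24 × 0.27 = 0.0648.

0.0648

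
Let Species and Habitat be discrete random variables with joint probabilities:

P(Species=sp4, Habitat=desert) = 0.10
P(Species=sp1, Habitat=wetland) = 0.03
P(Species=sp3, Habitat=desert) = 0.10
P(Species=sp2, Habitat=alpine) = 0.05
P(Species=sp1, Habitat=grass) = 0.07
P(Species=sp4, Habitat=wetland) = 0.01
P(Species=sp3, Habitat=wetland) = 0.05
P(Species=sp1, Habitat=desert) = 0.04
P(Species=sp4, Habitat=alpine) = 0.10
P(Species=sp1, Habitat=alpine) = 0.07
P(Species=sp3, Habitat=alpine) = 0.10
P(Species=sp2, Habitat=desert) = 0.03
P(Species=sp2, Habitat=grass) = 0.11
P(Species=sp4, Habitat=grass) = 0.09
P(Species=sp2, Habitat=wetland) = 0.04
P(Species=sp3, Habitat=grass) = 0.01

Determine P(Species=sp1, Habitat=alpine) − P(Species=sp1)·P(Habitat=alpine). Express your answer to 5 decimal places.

0.00280

P(Species=sp1) = 0.07 + 0.03 + 0.04 + 0.07 = 0.21.
P(Habitat=alpine) = 0.07 + 0.05 + 0.10 + 0.10 = 0.32.
P(Species=sp1, Habitat=alpine) − P(Species=sp1)P(Habitat=alpine) = 0.07 − 0.21×0.32 = 0.00280.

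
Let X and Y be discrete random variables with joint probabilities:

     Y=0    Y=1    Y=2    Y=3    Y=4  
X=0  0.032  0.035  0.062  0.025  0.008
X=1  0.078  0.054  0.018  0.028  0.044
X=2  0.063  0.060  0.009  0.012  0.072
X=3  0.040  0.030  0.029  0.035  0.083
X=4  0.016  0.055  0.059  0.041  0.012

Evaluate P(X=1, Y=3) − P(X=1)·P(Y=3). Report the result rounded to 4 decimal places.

P(X=1) = 0.078 + 0.054 + 0.018 + 0.028 + 0.044 = 0.222.
P(Y=3) = 0.025 + 0.028 + 0.012 + 0.035 + 0.041 = 0.141.
P(X=1, Y=3) − P(X=1)P(Y=3) = 0.028 − 0.222×0.141 = -0.0033.

-0.0033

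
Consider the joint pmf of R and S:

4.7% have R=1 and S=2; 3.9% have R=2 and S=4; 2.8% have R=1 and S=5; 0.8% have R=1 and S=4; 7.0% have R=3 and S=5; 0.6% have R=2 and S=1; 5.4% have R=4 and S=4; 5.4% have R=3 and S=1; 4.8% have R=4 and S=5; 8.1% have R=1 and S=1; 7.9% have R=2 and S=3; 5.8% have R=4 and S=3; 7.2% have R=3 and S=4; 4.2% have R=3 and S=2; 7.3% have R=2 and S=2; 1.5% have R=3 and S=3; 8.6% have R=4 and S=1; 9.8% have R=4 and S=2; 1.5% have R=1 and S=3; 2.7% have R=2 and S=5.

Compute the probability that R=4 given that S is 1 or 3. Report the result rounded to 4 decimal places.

P(S=1) = 0.081 + 0.006 + 0.054 + 0.086 = 0.227.
P(S=3) = 0.015 + 0.079 + 0.015 + 0.058 = 0.167.
P(S ∈ {1, 3}) = 0.227 + 0.167 = 0.394; P(R=4, S ∈ {1, 3}) = 0.086 + 0.058 = 0.144.
P(R=4 | S ∈ {1, 3}) = 0.144/0.394 = 0.3655.

0.3655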